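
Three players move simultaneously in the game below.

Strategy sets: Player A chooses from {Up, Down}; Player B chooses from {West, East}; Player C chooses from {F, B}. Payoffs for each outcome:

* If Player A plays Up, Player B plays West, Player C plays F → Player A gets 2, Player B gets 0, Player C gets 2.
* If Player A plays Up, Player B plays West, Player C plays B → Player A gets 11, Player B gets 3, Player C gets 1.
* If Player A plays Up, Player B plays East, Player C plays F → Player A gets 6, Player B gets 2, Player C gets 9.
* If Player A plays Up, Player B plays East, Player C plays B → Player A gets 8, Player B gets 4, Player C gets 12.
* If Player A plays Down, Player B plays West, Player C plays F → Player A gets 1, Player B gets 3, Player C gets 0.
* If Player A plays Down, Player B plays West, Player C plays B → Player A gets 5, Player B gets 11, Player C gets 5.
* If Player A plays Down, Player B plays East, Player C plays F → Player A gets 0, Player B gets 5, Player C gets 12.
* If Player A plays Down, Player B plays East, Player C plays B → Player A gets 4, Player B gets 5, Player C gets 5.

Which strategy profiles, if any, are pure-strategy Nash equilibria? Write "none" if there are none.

(Up, East, B)

(Up, West, F): Player B can switch to East (0 → 2). Not NE.
(Up, West, B): Player B can switch to East (3 → 4). Not NE.
(Up, East, F): Player C can switch to B (9 → 12). Not NE.
(Up, East, B): Player A gets 8, best alternative 4; Player B gets 4, best alternative 3; Player C gets 12, best alternative 9. No profitable deviation — NE.
(Down, West, F): Player A can switch to Up (1 → 2). Not NE.
(Down, West, B): Player A can switch to Up (5 → 11). Not NE.
(Down, East, F): Player A can switch to Up (0 → 6). Not NE.
(The remaining 1 profile has a profitable deviation by the same check.)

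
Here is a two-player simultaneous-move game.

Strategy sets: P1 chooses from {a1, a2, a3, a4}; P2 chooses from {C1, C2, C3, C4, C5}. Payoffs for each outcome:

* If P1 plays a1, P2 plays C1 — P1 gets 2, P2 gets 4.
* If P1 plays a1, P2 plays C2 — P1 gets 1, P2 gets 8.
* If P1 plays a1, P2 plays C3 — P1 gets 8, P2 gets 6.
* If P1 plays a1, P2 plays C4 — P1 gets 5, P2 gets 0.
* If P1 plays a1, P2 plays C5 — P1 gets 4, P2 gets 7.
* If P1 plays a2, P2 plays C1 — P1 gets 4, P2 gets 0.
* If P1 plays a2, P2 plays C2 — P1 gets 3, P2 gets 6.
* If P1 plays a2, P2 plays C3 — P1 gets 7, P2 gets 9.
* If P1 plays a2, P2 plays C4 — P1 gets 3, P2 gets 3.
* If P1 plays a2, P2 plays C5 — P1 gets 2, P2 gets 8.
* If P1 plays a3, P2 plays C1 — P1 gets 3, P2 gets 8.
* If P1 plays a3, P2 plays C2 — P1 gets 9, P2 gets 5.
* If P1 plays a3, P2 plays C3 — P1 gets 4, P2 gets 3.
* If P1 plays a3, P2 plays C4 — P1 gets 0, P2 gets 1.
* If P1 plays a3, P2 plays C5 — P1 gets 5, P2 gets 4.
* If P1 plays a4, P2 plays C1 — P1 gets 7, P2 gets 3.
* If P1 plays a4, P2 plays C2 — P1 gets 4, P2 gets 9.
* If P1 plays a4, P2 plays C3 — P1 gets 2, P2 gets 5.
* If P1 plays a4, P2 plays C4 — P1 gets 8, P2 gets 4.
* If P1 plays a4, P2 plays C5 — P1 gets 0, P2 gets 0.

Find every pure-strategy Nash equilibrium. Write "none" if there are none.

(a1, C1): P1 can switch to a2 (2 → 4). Not NE.
(a1, C2): P1 can switch to a2 (1 → 3). Not NE.
(a1, C3): P2 can switch to C2 (6 → 8). Not NE.
(a1, C4): P1 can switch to a4 (5 → 8). Not NE.
(a1, C5): P1 can switch to a3 (4 → 5). Not NE.
(a2, C1): P1 can switch to a4 (4 → 7). Not NE.
(a2, C2): P1 can switch to a3 (3 → 9). Not NE.
(a2, C3): P1 can switch to a1 (7 → 8). Not NE.
(The remaining 12 profiles each have a profitable deviation by the same check.)

This game has no pure Nash equilibrium.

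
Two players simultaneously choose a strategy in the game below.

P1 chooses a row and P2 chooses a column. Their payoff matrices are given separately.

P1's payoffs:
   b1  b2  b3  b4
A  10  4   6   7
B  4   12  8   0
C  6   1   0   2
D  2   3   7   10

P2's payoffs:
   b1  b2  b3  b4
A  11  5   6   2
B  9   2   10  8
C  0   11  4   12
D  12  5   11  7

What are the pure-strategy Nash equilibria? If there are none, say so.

Pure-strategy Nash equilibria: (A, b1) and (B, b3)

P1 against b1: payoffs 10, 4, 6, 2 → best response A.
P1 against b2: payoffs 4, 12, 1, 3 → best response B.
P1 against b3: payoffs 6, 8, 0, 7 → best response B.
P1 against b4: payoffs 7, 0, 2, 10 → best response D.
P2 against A: payoffs 11, 5, 6, 2 → best response b1.
P2 against B: payoffs 9, 2, 10, 8 → best response b3.
P2 against C: payoffs 0, 11, 4, 12 → best response b4.
P2 against D: payoffs 12, 5, 11, 7 → best response b1.
Mutual best responses: (A, b1); (B, b3).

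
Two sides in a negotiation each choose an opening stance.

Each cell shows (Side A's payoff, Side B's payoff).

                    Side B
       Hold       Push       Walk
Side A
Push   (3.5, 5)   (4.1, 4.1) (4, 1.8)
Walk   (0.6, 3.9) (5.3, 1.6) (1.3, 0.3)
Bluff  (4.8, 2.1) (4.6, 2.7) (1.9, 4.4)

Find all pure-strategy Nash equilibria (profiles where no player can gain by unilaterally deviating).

There is no pure-strategy Nash equilibrium.

Side A against Hold: payoffs 3.5, 0.6, 4.8 → best response Bluff.
Side A against Push: payoffs 4.1, 5.3, 4.6 → best response Walk.
Side A against Walk: payoffs 4, 1.3, 1.9 → best response Push.
Side B against Push: payoffs 5, 4.1, 1.8 → best response Hold.
Side B against Walk: payoffs 3.9, 1.6, 0.3 → best response Hold.
Side B against Bluff: payoffs 2.1, 2.7, 4.4 → best response Walk.
No profile is a mutual best response for all players.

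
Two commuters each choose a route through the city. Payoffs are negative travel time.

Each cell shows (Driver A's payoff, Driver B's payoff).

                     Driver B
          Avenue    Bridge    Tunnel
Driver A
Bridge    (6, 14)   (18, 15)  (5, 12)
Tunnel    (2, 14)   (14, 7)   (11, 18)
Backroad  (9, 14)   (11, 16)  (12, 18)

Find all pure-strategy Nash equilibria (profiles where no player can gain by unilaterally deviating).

(Bridge, Bridge); (Backroad, Tunnel)

(Bridge, Avenue): Driver A can switch to Backroad (6 → 9). Not NE.
(Bridge, Bridge): Driver A gets 18, best alternative 14; Driver B gets 15, best alternative 14. No profitable deviation — NE.
(Bridge, Tunnel): Driver A can switch to Tunnel (5 → 11). Not NE.
(Tunnel, Avenue): Driver A can switch to Bridge (2 → 6). Not NE.
(Tunnel, Bridge): Driver A can switch to Bridge (14 → 18). Not NE.
(Tunnel, Tunnel): Driver A can switch to Backroad (11 → 12). Not NE.
(Backroad, Avenue): Driver B can switch to Bridge (14 → 16). Not NE.
(Backroad, Bridge): Driver A can switch to Bridge (11 → 18). Not NE.
(Backroad, Tunnel): Driver A gets 12, best alternative 11; Driver B gets 18, best alternative 16. No profitable deviation — NE.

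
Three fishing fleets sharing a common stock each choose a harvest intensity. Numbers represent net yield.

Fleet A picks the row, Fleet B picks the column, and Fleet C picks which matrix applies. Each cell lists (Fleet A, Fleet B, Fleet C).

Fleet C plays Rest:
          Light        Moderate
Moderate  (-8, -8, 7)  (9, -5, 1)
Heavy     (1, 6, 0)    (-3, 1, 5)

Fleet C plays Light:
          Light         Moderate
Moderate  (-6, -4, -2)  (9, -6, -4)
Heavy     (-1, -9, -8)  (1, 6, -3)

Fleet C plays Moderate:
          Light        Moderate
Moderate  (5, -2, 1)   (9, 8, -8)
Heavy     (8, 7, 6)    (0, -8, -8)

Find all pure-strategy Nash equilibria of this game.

Fleet A against (Light, Rest): payoffs -8, 1 → best response Heavy.
Fleet A against (Light, Light): payoffs -6, -1 → best response Heavy.
Fleet A against (Light, Moderate): payoffs 5, 8 → best response Heavy.
Fleet A against (Moderate, Rest): payoffs 9, -3 → best response Moderate.
Fleet A against (Moderate, Light): payoffs 9, 1 → best response Moderate.
Fleet A against (Moderate, Moderate): payoffs 9, 0 → best response Moderate.
Fleet B against (Moderate, Rest): payoffs -8, -5 → best response Moderate.
Fleet B against (Moderate, Light): payoffs -4, -6 → best response Light.
Fleet B against (Moderate, Moderate): payoffs -2, 8 → best response Moderate.
Fleet B against (Heavy, Rest): payoffs 6, 1 → best response Light.
Fleet B against (Heavy, Light): payoffs -9, 6 → best response Moderate.
Fleet B against (Heavy, Moderate): payoffs 7, -8 → best response Light.
Fleet C against (Moderate, Light): payoffs 7, -2, 1 → best response Rest.
Fleet C against (Moderate, Moderate): payoffs 1, -4, -8 → best response Rest.
Fleet C against (Heavy, Light): payoffs 0, -8, 6 → best response Moderate.
Fleet C against (Heavy, Moderate): payoffs 5, -3, -8 → best response Rest.
Mutual best responses: (Moderate, Moderate, Rest); (Heavy, Light, Moderate).

The pure Nash equilibria are (Moderate, Moderate, Rest) and (Heavy, Light, Moderate).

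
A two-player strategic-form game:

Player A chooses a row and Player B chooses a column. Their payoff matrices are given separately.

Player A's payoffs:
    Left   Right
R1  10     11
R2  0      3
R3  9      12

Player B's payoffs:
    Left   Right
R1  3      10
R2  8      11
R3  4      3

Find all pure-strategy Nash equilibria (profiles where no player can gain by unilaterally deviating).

No pure-strategy Nash equilibrium.

(R1, Left): Player B can switch to Right (3 → 10). Not NE.
(R1, Right): Player A can switch to R3 (11 → 12). Not NE.
(R2, Left): Player A can switch to R1 (0 → 10). Not NE.
(R2, Right): Player A can switch to R1 (3 → 11). Not NE.
(R3, Left): Player A can switch to R1 (9 → 10). Not NE.
(R3, Right): Player B can switch to Left (3 → 4). Not NE.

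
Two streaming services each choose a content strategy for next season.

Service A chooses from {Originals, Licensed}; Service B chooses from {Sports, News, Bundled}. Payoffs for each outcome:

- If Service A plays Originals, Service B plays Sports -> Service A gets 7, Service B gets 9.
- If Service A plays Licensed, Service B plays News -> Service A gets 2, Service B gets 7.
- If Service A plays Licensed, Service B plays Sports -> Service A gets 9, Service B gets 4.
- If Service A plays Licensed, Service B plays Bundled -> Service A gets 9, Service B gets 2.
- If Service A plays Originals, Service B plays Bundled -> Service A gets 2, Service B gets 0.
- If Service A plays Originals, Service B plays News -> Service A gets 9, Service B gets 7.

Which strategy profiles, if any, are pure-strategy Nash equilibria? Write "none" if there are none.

This game has no pure Nash equilibrium.

For each strategy profile, look for a profitable unilateral deviation.
(Originals, Sports): Service A can switch to Licensed (7 → 9). Not NE.
(Originals, News): Service B can switch to Sports (7 → 9). Not NE.
(Originals, Bundled): Service A can switch to Licensed (2 → 9). Not NE.
(Licensed, Sports): Service B can switch to News (4 → 7). Not NE.
(Licensed, News): Service A can switch to Originals (2 → 9). Not NE.
(Licensed, Bundled): Service B can switch to Sports (2 → 4). Not NE.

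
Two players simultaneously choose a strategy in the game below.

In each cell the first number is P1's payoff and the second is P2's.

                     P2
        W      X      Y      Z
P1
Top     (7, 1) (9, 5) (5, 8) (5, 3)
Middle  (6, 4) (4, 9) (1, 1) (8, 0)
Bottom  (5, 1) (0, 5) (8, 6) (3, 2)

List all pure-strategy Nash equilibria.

The unique pure-strategy Nash equilibrium is (Bottom, Y).

(Top, W): P2 can switch to X (1 → 5). Not NE.
(Top, X): P2 can switch to Y (5 → 8). Not NE.
(Top, Y): P1 can switch to Bottom (5 → 8). Not NE.
(Top, Z): P1 can switch to Middle (5 → 8). Not NE.
(Middle, W): P1 can switch to Top (6 → 7). Not NE.
(Middle, X): P1 can switch to Top (4 → 9). Not NE.
(Bottom, Y): P1 gets 8, best alternative 5; P2 gets 6, best alternative 5. No profitable deviation — NE.
(The remaining 5 profiles each have a profitable deviation by the same check.)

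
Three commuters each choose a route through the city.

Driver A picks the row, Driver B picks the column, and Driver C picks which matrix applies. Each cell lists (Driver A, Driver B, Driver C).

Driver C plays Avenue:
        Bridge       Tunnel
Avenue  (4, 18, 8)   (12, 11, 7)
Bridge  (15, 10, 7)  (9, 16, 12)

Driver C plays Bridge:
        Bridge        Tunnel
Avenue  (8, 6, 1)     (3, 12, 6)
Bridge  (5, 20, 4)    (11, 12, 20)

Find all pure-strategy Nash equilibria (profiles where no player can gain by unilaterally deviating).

(Avenue, Bridge, Avenue): Driver A can switch to Bridge (4 → 15). Not NE.
(Avenue, Bridge, Bridge): Driver B can switch to Tunnel (6 → 12). Not NE.
(Avenue, Tunnel, Avenue): Driver B can switch to Bridge (11 → 18). Not NE.
(Avenue, Tunnel, Bridge): Driver A can switch to Bridge (3 → 11). Not NE.
(Bridge, Bridge, Avenue): Driver B can switch to Tunnel (10 → 16). Not NE.
(Bridge, Bridge, Bridge): Driver A can switch to Avenue (5 → 8). Not NE.
(Bridge, Tunnel, Avenue): Driver A can switch to Avenue (9 → 12). Not NE.
(Bridge, Tunnel, Bridge): Driver B can switch to Bridge (12 → 20). Not NE.

There is no pure-strategy Nash equilibrium.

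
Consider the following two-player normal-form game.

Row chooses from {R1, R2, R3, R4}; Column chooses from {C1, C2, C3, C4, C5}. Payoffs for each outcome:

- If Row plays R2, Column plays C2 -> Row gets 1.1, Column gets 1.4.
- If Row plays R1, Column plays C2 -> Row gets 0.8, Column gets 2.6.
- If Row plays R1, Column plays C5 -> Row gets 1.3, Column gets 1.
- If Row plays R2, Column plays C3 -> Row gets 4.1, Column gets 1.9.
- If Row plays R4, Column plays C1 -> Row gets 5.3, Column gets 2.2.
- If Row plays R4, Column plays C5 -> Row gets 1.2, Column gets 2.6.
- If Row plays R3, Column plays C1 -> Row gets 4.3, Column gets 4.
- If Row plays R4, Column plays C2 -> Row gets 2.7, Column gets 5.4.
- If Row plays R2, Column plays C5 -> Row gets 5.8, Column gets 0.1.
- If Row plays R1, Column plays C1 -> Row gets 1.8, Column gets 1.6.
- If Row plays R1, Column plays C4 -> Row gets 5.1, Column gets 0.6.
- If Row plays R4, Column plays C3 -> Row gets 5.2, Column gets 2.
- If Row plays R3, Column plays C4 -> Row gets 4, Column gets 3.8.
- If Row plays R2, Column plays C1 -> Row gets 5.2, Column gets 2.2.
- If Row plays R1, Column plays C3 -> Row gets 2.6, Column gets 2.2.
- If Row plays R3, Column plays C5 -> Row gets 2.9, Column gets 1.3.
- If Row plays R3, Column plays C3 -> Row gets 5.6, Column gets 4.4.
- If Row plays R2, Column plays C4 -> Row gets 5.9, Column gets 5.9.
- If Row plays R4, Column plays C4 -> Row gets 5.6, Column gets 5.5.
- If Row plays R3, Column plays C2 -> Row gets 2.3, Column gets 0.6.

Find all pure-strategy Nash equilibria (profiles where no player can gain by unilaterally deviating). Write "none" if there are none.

Mark each player's best response to every combination of opponents' strategies; a profile where every player is best-responding is a pure Nash equilibrium.
Row against C1: payoffs 1.8, 5.2, 4.3, 5.3 → best response R4.
Row against C2: payoffs 0.8, 1.1, 2.3, 2.7 → best response R4.
Row against C3: payoffs 2.6, 4.1, 5.6, 5.2 → best response R3.
Row against C4: payoffs 5.1, 5.9, 4, 5.6 → best response R2.
Row against C5: payoffs 1.3, 5.8, 2.9, 1.2 → best response R2.
Column against R1: payoffs 1.6, 2.6, 2.2, 0.6, 1 → best response C2.
Column against R2: payoffs 2.2, 1.4, 1.9, 5.9, 0.1 → best response C4.
Column against R3: payoffs 4, 0.6, 4.4, 3.8, 1.3 → best response C3.
Column against R4: payoffs 2.2, 5.4, 2, 5.5, 2.6 → best response C4.
Mutual best responses: (R2, C4); (R3, C3).

(R2, C4); (R3, C3)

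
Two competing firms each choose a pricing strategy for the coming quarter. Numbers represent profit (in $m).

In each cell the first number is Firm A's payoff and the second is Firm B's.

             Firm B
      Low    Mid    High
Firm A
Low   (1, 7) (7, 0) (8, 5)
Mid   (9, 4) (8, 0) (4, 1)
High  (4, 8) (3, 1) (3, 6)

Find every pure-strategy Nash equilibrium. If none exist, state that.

(Low, Low): Firm A can switch to Mid (1 → 9). Not NE.
(Low, Mid): Firm A can switch to Mid (7 → 8). Not NE.
(Low, High): Firm B can switch to Low (5 → 7). Not NE.
(Mid, Low): Firm A gets 9, best alternative 4; Firm B gets 4, best alternative 1. No profitable deviation — NE.
(Mid, Mid): Firm B can switch to Low (0 → 4). Not NE.
(Mid, High): Firm A can switch to Low (4 → 8). Not NE.
(High, Low): Firm A can switch to Mid (4 → 9). Not NE.
(High, Mid): Firm A can switch to Low (3 → 7). Not NE.
(High, High): Firm A can switch to Low (3 → 8). Not NE.

The unique pure-strategy Nash equilibrium is (Mid, Low).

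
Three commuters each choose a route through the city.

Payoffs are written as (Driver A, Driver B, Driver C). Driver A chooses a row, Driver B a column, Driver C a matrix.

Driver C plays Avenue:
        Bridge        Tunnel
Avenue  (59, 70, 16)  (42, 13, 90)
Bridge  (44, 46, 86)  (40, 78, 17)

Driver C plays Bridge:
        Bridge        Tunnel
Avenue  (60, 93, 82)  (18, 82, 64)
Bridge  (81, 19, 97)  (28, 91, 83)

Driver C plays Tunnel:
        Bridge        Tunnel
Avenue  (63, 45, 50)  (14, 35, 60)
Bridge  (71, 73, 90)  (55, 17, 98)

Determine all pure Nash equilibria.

For each player, find the best response to each opponent profile; mutual best responses are the pure NE.
Driver A against (Bridge, Avenue): payoffs 59, 44 → best response Avenue.
Driver A against (Bridge, Bridge): payoffs 60, 81 → best response Bridge.
Driver A against (Bridge, Tunnel): payoffs 63, 71 → best response Bridge.
Driver A against (Tunnel, Avenue): payoffs 42, 40 → best response Avenue.
Driver A against (Tunnel, Bridge): payoffs 18, 28 → best response Bridge.
Driver A against (Tunnel, Tunnel): payoffs 14, 55 → best response Bridge.
Driver B against (Avenue, Avenue): payoffs 70, 13 → best response Bridge.
Driver B against (Avenue, Bridge): payoffs 93, 82 → best response Bridge.
Driver B against (Avenue, Tunnel): payoffs 45, 35 → best response Bridge.
Driver B against (Bridge, Avenue): payoffs 46, 78 → best response Tunnel.
Driver B against (Bridge, Bridge): payoffs 19, 91 → best response Tunnel.
Driver B against (Bridge, Tunnel): payoffs 73, 17 → best response Bridge.
Driver C against (Avenue, Bridge): payoffs 16, 82, 50 → best response Bridge.
Driver C against (Avenue, Tunnel): payoffs 90, 64, 60 → best response Avenue.
Driver C against (Bridge, Bridge): payoffs 86, 97, 90 → best response Bridge.
Driver C against (Bridge, Tunnel): payoffs 17, 83, 98 → best response Tunnel.
No profile is a mutual best response for all players.

none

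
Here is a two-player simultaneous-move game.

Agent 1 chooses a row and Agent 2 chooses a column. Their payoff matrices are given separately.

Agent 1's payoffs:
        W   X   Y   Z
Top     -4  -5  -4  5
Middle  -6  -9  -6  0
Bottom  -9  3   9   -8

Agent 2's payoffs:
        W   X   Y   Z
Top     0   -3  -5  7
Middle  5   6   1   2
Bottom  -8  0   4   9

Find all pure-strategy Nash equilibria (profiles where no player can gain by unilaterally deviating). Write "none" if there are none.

Pure NE: (Top, Z)

Mark each player's best response to every combination of opponents' strategies; a profile where every player is best-responding is a pure Nash equilibrium.
Agent 1 against W: payoffs -4, -6, -9 → best response Top.
Agent 1 against X: payoffs -5, -9, 3 → best response Bottom.
Agent 1 against Y: payoffs -4, -6, 9 → best response Bottom.
Agent 1 against Z: payoffs 5, 0, -8 → best response Top.
Agent 2 against Top: payoffs 0, -3, -5, 7 → best response Z.
Agent 2 against Middle: payoffs 5, 6, 1, 2 → best response X.
Agent 2 against Bottom: payoffs -8, 0, 4, 9 → best response Z.
Mutual best responses: (Top, Z).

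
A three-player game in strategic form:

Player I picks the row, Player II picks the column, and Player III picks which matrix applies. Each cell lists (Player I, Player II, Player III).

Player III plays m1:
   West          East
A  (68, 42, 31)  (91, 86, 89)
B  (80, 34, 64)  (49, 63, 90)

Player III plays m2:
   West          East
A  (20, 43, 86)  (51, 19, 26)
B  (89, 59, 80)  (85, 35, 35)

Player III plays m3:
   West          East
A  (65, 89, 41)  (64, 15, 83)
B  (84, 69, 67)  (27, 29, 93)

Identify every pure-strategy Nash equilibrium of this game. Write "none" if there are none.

Pure-strategy Nash equilibria: (A, East, m1) and (B, West, m2)

Player I against (West, m1): payoffs 68, 80 → best response B.
Player I against (West, m2): payoffs 20, 89 → best response B.
Player I against (West, m3): payoffs 65, 84 → best response B.
Player I against (East, m1): payoffs 91, 49 → best response A.
Player I against (East, m2): payoffs 51, 85 → best response B.
Player I against (East, m3): payoffs 64, 27 → best response A.
Player II against (A, m1): payoffs 42, 86 → best response East.
Player II against (A, m2): payoffs 43, 19 → best response West.
Player II against (A, m3): payoffs 89, 15 → best response West.
Player II against (B, m1): payoffs 34, 63 → best response East.
Player II against (B, m2): payoffs 59, 35 → best response West.
Player II against (B, m3): payoffs 69, 29 → best response West.
Player III against (A, West): payoffs 31, 86, 41 → best response m2.
Player III against (A, East): payoffs 89, 26, 83 → best response m1.
Player III against (B, West): payoffs 64, 80, 67 → best response m2.
Player III against (B, East): payoffs 90, 35, 93 → best response m3.
Mutual best responses: (A, East, m1); (B, West, m2).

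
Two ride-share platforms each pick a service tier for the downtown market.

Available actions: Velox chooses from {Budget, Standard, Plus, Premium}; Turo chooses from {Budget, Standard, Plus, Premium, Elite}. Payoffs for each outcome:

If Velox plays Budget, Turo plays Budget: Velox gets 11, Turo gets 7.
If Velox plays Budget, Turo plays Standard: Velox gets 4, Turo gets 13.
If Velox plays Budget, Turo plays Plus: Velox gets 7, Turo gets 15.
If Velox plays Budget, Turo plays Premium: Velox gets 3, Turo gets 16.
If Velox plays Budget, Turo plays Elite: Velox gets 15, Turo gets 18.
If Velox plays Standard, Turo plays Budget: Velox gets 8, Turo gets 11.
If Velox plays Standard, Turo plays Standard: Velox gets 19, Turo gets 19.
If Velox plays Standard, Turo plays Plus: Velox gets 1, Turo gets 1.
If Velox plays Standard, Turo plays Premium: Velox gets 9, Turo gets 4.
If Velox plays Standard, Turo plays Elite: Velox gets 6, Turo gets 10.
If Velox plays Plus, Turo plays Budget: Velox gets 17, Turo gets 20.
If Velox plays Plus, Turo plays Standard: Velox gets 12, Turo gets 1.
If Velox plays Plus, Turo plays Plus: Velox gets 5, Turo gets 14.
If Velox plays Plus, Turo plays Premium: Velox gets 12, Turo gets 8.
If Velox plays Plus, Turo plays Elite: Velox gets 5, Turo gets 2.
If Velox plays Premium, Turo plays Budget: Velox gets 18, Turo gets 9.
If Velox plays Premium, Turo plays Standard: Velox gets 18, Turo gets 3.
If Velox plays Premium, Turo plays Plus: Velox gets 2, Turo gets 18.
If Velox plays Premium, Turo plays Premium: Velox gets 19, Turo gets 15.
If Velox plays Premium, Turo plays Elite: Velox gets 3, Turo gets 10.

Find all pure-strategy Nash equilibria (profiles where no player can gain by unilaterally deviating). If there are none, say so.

The pure Nash equilibria are (Budget, Elite) and (Standard, Standard).

Velox against Budget: payoffs 11, 8, 17, 18 → best response Premium.
Velox against Standard: payoffs 4, 19, 12, 18 → best response Standard.
Velox against Plus: payoffs 7, 1, 5, 2 → best response Budget.
Velox against Premium: payoffs 3, 9, 12, 19 → best response Premium.
Velox against Elite: payoffs 15, 6, 5, 3 → best response Budget.
Turo against Budget: payoffs 7, 13, 15, 16, 18 → best response Elite.
Turo against Standard: payoffs 11, 19, 1, 4, 10 → best response Standard.
Turo against Plus: payoffs 20, 1, 14, 8, 2 → best response Budget.
Turo against Premium: payoffs 9, 3, 18, 15, 10 → best response Plus.
Mutual best responses: (Budget, Elite); (Standard, Standard).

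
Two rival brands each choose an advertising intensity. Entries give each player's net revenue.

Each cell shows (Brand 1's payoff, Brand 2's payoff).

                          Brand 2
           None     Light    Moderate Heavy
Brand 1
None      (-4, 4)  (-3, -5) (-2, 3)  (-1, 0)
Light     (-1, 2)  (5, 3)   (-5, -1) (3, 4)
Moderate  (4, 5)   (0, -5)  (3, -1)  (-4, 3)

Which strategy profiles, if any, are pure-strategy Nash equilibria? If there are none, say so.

(Light, Heavy) and (Moderate, None)

(None, None): Brand 1 can switch to Light (-4 → -1). Not NE.
(None, Light): Brand 1 can switch to Light (-3 → 5). Not NE.
(None, Moderate): Brand 1 can switch to Moderate (-2 → 3). Not NE.
(None, Heavy): Brand 1 can switch to Light (-1 → 3). Not NE.
(Light, None): Brand 1 can switch to Moderate (-1 → 4). Not NE.
(Light, Light): Brand 2 can switch to Heavy (3 → 4). Not NE.
(Light, Moderate): Brand 1 can switch to None (-5 → -2). Not NE.
(Light, Heavy): Brand 1 gets 3, best alternative -1; Brand 2 gets 4, best alternative 3. No profitable deviation — NE.
(Moderate, None): Brand 1 gets 4, best alternative -1; Brand 2 gets 5, best alternative 3. No profitable deviation — NE.
(Moderate, Light): Brand 1 can switch to Light (0 → 5). Not NE.
(Moderate, Moderate): Brand 2 can switch to None (-1 → 5). Not NE.
(Moderate, Heavy): Brand 1 can switch to None (-4 → -1). Not NE.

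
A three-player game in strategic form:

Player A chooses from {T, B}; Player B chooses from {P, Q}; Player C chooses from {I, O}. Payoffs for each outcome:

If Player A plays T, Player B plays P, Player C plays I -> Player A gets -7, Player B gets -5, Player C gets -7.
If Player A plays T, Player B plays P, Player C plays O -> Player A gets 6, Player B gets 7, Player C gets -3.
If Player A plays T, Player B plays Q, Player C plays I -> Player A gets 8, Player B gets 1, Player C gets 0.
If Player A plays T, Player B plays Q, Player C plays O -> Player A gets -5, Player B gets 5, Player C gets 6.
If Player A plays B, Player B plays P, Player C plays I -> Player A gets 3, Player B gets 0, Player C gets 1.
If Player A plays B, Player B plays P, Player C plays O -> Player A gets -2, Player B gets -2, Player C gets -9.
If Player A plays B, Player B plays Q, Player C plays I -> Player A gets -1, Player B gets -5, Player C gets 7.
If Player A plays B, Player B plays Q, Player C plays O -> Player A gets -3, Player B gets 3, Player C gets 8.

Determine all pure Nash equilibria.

For each player, find the best response to each opponent profile; mutual best responses are the pure NE.
Player A against (P, I): payoffs -7, 3 → best response B.
Player A against (P, O): payoffs 6, -2 → best response T.
Player A against (Q, I): payoffs 8, -1 → best response T.
Player A against (Q, O): payoffs -5, -3 → best response B.
Player B against (T, I): payoffs -5, 1 → best response Q.
Player B against (T, O): payoffs 7, 5 → best response P.
Player B against (B, I): payoffs 0, -5 → best response P.
Player B against (B, O): payoffs -2, 3 → best response Q.
Player C against (T, P): payoffs -7, -3 → best response O.
Player C against (T, Q): payoffs 0, 6 → best response O.
Player C against (B, P): payoffs 1, -9 → best response I.
Player C against (B, Q): payoffs 7, 8 → best response O.
Mutual best responses: (T, P, O); (B, P, I); (B, Q, O).

(T, P, O) and (B, P, I) and (B, Q, O)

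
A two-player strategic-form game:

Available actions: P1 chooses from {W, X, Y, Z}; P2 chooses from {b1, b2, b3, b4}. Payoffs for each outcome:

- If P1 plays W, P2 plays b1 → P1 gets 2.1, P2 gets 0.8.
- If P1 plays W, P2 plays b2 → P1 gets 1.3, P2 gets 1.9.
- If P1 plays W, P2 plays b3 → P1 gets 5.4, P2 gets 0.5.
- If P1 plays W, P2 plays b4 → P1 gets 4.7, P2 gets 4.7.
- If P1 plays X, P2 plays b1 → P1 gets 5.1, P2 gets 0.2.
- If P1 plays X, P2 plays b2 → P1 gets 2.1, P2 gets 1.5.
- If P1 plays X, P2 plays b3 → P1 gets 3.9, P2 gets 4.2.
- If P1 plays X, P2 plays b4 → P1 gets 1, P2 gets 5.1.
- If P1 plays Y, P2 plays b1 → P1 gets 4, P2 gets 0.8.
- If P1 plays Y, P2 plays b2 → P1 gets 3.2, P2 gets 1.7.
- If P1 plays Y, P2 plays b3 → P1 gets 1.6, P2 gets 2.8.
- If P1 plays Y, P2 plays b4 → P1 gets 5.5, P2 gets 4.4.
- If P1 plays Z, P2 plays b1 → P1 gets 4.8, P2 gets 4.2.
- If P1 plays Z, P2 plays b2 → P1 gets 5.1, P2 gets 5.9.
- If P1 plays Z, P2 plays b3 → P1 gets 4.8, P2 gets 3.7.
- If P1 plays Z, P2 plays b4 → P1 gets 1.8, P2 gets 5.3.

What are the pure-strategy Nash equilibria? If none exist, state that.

(Y, b4), (Z, b2)

For each player, find the best response to each opponent profile; mutual best responses are the pure NE.
P1 against b1: payoffs 2.1, 5.1, 4, 4.8 → best response X.
P1 against b2: payoffs 1.3, 2.1, 3.2, 5.1 → best response Z.
P1 against b3: payoffs 5.4, 3.9, 1.6, 4.8 → best response W.
P1 against b4: payoffs 4.7, 1, 5.5, 1.8 → best response Y.
P2 against W: payoffs 0.8, 1.9, 0.5, 4.7 → best response b4.
P2 against X: payoffs 0.2, 1.5, 4.2, 5.1 → best response b4.
P2 against Y: payoffs 0.8, 1.7, 2.8, 4.4 → best response b4.
P2 against Z: payoffs 4.2, 5.9, 3.7, 5.3 → best response b2.
Mutual best responses: (Y, b4); (Z, b2).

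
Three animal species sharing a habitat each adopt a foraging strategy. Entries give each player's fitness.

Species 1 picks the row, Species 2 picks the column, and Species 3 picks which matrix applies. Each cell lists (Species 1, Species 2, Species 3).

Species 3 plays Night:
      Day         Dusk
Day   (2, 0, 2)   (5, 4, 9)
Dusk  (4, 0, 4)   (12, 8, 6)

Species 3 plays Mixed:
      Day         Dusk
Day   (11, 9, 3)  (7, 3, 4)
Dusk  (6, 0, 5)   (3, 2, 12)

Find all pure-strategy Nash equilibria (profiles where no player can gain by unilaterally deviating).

Species 1 against (Day, Night): payoffs 2, 4 → best response Dusk.
Species 1 against (Day, Mixed): payoffs 11, 6 → best response Day.
Species 1 against (Dusk, Night): payoffs 5, 12 → best response Dusk.
Species 1 against (Dusk, Mixed): payoffs 7, 3 → best response Day.
Species 2 against (Day, Night): payoffs 0, 4 → best response Dusk.
Species 2 against (Day, Mixed): payoffs 9, 3 → best response Day.
Species 2 against (Dusk, Night): payoffs 0, 8 → best response Dusk.
Species 2 against (Dusk, Mixed): payoffs 0, 2 → best response Dusk.
Species 3 against (Day, Day): payoffs 2, 3 → best response Mixed.
Species 3 against (Day, Dusk): payoffs 9, 4 → best response Night.
Species 3 against (Dusk, Day): payoffs 4, 5 → best response Mixed.
Species 3 against (Dusk, Dusk): payoffs 6, 12 → best response Mixed.
Mutual best responses: (Day, Day, Mixed).

(Day, Day, Mixed)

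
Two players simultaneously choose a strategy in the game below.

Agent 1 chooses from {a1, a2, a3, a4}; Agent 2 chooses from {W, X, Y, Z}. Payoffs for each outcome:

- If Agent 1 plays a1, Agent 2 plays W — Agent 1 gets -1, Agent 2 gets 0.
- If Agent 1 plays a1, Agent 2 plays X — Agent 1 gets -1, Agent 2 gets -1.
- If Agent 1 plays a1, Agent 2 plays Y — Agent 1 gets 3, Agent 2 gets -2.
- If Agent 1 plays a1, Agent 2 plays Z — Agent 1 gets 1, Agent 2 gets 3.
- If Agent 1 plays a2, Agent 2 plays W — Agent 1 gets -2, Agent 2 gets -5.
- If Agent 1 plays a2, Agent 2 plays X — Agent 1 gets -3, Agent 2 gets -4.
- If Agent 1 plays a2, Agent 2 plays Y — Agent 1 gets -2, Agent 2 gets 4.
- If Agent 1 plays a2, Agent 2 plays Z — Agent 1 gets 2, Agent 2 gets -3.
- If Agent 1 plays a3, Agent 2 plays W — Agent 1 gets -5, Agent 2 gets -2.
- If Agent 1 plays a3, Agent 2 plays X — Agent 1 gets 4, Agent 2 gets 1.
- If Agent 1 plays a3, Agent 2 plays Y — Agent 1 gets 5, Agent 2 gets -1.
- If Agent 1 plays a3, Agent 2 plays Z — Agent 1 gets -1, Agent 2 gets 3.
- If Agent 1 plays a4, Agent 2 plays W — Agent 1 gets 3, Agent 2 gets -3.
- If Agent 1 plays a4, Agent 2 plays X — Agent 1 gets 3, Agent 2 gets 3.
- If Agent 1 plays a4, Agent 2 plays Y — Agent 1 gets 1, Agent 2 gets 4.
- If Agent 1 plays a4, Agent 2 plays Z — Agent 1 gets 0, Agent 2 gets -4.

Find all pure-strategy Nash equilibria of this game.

No pure-strategy Nash equilibrium.

Mark each player's best response to every combination of opponents' strategies; a profile where every player is best-responding is a pure Nash equilibrium.
Agent 1 against W: payoffs -1, -2, -5, 3 → best response a4.
Agent 1 against X: payoffs -1, -3, 4, 3 → best response a3.
Agent 1 against Y: payoffs 3, -2, 5, 1 → best response a3.
Agent 1 against Z: payoffs 1, 2, -1, 0 → best response a2.
Agent 2 against a1: payoffs 0, -1, -2, 3 → best response Z.
Agent 2 against a2: payoffs -5, -4, 4, -3 → best response Y.
Agent 2 against a3: payoffs -2, 1, -1, 3 → best response Z.
Agent 2 against a4: payoffs -3, 3, 4, -4 → best response Y.
No profile is a mutual best response for all players.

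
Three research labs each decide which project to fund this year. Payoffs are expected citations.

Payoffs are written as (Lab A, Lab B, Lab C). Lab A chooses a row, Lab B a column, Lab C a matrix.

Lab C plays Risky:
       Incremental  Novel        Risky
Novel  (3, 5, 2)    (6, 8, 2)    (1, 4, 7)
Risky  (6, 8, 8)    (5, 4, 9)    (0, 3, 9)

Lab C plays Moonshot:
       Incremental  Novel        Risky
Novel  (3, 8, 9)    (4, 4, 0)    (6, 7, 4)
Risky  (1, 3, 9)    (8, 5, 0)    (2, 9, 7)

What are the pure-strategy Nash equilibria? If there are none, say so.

Pure-strategy Nash equilibria: (Novel, Incremental, Moonshot); (Novel, Novel, Risky)

Check each profile: it is a Nash equilibrium iff no player can strictly gain by switching unilaterally.
(Novel, Incremental, Risky): Lab A can switch to Risky (3 → 6). Not NE.
(Novel, Incremental, Moonshot): Lab A gets 3, best alternative 1; Lab B gets 8, best alternative 7; Lab C gets 9, best alternative 2. No profitable deviation — NE.
(Novel, Novel, Risky): Lab A gets 6, best alternative 5; Lab B gets 8, best alternative 5; Lab C gets 2, best alternative 0. No profitable deviation — NE.
(Novel, Novel, Moonshot): Lab A can switch to Risky (4 → 8). Not NE.
(Novel, Risky, Risky): Lab B can switch to Incremental (4 → 5). Not NE.
(Novel, Risky, Moonshot): Lab B can switch to Incremental (7 → 8). Not NE.
(Risky, Incremental, Risky): Lab C can switch to Moonshot (8 → 9). Not NE.
(Risky, Incremental, Moonshot): Lab A can switch to Novel (1 → 3). Not NE.
(Risky, Novel, Risky): Lab A can switch to Novel (5 → 6). Not NE.
(Risky, Novel, Moonshot): Lab B can switch to Risky (5 → 9). Not NE.
(Risky, Risky, Risky): Lab A can switch to Novel (0 → 1). Not NE.
(Risky, Risky, Moonshot): Lab A can switch to Novel (2 → 6). Not NE.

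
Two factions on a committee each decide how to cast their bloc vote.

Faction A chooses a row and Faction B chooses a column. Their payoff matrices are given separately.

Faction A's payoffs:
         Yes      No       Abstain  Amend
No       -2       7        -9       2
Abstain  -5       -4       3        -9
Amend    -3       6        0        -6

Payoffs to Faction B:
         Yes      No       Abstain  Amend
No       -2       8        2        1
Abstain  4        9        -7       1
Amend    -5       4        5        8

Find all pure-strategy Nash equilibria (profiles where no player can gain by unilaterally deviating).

The unique pure-strategy Nash equilibrium is (No, No).

Check each profile: it is a Nash equilibrium iff no player can strictly gain by switching unilaterally.
(No, Yes): Faction B can switch to No (-2 → 8). Not NE.
(No, No): Faction A gets 7, best alternative 6; Faction B gets 8, best alternative 2. No profitable deviation — NE.
(No, Abstain): Faction A can switch to Abstain (-9 → 3). Not NE.
(No, Amend): Faction B can switch to No (1 → 8). Not NE.
(Abstain, Yes): Faction A can switch to No (-5 → -2). Not NE.
(Abstain, No): Faction A can switch to No (-4 → 7). Not NE.
(Abstain, Abstain): Faction B can switch to Yes (-7 → 4). Not NE.
(The remaining 5 profiles each have a profitable deviation by the same check.)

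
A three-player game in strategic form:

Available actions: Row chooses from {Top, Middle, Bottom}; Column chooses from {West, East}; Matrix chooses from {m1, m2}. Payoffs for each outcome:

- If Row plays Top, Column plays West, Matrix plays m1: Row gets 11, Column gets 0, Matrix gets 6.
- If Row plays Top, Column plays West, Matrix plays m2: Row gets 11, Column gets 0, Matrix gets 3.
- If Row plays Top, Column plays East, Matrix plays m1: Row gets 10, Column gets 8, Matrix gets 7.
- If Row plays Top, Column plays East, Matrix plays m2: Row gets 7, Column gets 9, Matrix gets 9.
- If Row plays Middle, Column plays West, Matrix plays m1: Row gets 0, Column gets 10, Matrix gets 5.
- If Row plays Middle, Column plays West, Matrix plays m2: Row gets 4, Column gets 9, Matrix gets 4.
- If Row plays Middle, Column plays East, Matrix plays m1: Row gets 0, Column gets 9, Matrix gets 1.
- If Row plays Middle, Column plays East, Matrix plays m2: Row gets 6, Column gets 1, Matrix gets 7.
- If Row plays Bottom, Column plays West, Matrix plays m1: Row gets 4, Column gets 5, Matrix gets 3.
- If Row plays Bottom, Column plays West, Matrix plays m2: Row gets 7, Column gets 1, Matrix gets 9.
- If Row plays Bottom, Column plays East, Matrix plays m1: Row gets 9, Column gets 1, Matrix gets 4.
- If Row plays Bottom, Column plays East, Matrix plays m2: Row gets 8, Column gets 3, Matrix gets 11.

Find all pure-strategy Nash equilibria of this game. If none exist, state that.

The unique pure-strategy Nash equilibrium is (Bottom, East, m2).

Row against (West, m1): payoffs 11, 0, 4 → best response Top.
Row against (West, m2): payoffs 11, 4, 7 → best response Top.
Row against (East, m1): payoffs 10, 0, 9 → best response Top.
Row against (East, m2): payoffs 7, 6, 8 → best response Bottom.
Column against (Top, m1): payoffs 0, 8 → best response East.
Column against (Top, m2): payoffs 0, 9 → best response East.
Column against (Middle, m1): payoffs 10, 9 → best response West.
Column against (Middle, m2): payoffs 9, 1 → best response West.
Column against (Bottom, m1): payoffs 5, 1 → best response West.
Column against (Bottom, m2): payoffs 1, 3 → best response East.
Matrix against (Top, West): payoffs 6, 3 → best response m1.
Matrix against (Top, East): payoffs 7, 9 → best response m2.
Matrix against (Middle, West): payoffs 5, 4 → best response m1.
Matrix against (Middle, East): payoffs 1, 7 → best response m2.
Matrix against (Bottom, West): payoffs 3, 9 → best response m2.
Matrix against (Bottom, East): payoffs 4, 11 → best response m2.
Mutual best responses: (Bottom, East, m2).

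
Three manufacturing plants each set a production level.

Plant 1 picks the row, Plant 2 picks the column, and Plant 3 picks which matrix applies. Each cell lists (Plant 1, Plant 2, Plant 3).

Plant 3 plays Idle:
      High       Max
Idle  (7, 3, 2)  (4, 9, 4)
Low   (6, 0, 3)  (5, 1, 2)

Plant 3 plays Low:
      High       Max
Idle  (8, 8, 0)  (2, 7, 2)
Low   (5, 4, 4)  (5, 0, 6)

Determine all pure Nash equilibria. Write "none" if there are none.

Plant 1 against (High, Idle): payoffs 7, 6 → best response Idle.
Plant 1 against (High, Low): payoffs 8, 5 → best response Idle.
Plant 1 against (Max, Idle): payoffs 4, 5 → best response Low.
Plant 1 against (Max, Low): payoffs 2, 5 → best response Low.
Plant 2 against (Idle, Idle): payoffs 3, 9 → best response Max.
Plant 2 against (Idle, Low): payoffs 8, 7 → best response High.
Plant 2 against (Low, Idle): payoffs 0, 1 → best response Max.
Plant 2 against (Low, Low): payoffs 4, 0 → best response High.
Plant 3 against (Idle, High): payoffs 2, 0 → best response Idle.
Plant 3 against (Idle, Max): payoffs 4, 2 → best response Idle.
Plant 3 against (Low, High): payoffs 3, 4 → best response Low.
Plant 3 against (Low, Max): payoffs 2, 6 → best response Low.
No profile is a mutual best response for all players.

No pure-strategy Nash equilibrium.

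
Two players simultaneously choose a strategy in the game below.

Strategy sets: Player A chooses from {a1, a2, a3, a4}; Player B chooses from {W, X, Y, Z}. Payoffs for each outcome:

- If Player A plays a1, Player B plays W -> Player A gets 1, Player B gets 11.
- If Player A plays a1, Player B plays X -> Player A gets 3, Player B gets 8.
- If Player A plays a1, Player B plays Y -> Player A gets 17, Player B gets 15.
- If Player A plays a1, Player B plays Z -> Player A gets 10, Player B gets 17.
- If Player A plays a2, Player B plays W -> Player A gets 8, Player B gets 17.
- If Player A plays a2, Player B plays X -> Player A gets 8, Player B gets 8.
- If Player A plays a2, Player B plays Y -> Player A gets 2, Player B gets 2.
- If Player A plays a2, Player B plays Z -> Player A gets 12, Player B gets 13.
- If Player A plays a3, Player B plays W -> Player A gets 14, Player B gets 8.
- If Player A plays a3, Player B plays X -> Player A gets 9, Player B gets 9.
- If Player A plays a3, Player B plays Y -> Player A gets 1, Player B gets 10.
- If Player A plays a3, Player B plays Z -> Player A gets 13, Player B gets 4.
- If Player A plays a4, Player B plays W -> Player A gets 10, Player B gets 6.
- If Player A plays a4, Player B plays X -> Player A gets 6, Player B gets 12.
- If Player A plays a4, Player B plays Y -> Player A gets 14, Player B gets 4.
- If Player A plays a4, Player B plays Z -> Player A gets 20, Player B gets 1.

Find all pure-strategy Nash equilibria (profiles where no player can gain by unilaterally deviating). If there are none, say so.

For each strategy profile, look for a profitable unilateral deviation.
(a1, W): Player A can switch to a2 (1 → 8). Not NE.
(a1, X): Player A can switch to a2 (3 → 8). Not NE.
(a1, Y): Player B can switch to Z (15 → 17). Not NE.
(a1, Z): Player A can switch to a2 (10 → 12). Not NE.
(a2, W): Player A can switch to a3 (8 → 14). Not NE.
(a2, X): Player A can switch to a3 (8 → 9). Not NE.
(The remaining 10 profiles each have a profitable deviation by the same check.)

There is no pure-strategy Nash equilibrium.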